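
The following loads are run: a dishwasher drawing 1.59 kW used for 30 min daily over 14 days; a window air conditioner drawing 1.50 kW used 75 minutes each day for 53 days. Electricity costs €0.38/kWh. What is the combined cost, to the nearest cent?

€41.99

dishwasher: Runtime = 30 min × 14 = 420 min = 7 h
dishwasher: 1.59 kW × 7 h = 11.13 kWh
window air conditioner: Runtime = 75 min × 53 = 3975 min = 66.25 h
window air conditioner: 1.5 kW × 66.25 h = 99.375 kWh
Total energy = 110.505 kWh
Cost = 110.505 × €0.38 = €41.99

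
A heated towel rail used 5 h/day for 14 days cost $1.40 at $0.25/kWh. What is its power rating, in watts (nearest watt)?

Energy = $1.40 ÷ $0.25/kWh = 5.6 kWh
Runtime = 5 h/day × 14 days = 70 h
Power = 5.6 kWh ÷ 70 h = 0.08 kW = 80 W

80 W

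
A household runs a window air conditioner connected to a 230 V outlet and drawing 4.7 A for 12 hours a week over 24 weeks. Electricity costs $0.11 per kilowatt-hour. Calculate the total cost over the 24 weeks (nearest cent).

Power = 4.7 A × 230 V = 1081 W = 1.081 kW
Runtime = 12 h/week × 24 weeks = 288 h
Energy = 1.081 kW × 288 h = 311.328 kWh
Cost = 311.328 kWh × $0.11/kWh = $34.25

$34.25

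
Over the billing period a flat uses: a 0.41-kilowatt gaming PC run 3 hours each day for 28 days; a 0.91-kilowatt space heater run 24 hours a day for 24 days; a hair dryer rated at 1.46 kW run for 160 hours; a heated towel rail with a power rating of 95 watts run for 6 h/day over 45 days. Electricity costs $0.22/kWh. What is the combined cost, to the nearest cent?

$179.93

gaming PC: Runtime = 3 h/day × 28 days = 84 h
gaming PC: 0.41 kW × 84 h = 34.44 kWh
space heater: Runtime = 24 h × 24 = 576 h
space heater: 0.91 kW × 576 h = 524.16 kWh
hair dryer: 1.46 kW × 160 h = 233.6 kWh
heated towel rail: Runtime = 6 h/day × 45 days = 270 h
heated towel rail: 0.095 kW × 270 h = 25.65 kWh
Total energy = 817.85 kWh
Cost = 817.85 × $0.22 = $179.93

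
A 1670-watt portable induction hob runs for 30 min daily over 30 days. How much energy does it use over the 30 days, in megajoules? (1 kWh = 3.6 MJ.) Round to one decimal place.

Runtime = 30 min × 30 = 900 min = 15 h
Energy = 1.67 kW × 15 h = 25.05 kWh
= 25.05 × 3.6 MJ = 90.2 MJ

90.2 MJ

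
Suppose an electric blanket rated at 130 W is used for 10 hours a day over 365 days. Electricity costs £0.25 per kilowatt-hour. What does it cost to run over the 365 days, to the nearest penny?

Runtime = 10 h/day × 365 days = 3650 h
Energy = 0.13 kW × 3650 h = 474.5 kWh
Cost = 474.5 kWh × £0.25/kWh = £118.63

£118.63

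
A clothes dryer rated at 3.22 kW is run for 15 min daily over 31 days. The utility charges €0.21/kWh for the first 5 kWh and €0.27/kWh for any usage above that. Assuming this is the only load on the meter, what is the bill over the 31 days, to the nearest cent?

€6.44

Runtime = 15 min × 31 = 465 min = 7.75 h
Energy = 3.22 kW × 7.75 h = 24.955 kWh
Tier 1 (0–5 kWh): 5 × €0.21 = €1.05
Above 5 kWh: 19.955 × €0.27 = €5.38785
Bill = €6.44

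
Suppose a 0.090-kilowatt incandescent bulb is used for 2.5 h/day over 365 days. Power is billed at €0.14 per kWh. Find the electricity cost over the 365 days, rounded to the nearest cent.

€11.50

Runtime = 2.5 h/day × 365 days = 912.5 h
Energy = 0.09 kW × 912.5 h = 82.125 kWh
Cost = 82.125 kWh × €0.14/kWh = €11.50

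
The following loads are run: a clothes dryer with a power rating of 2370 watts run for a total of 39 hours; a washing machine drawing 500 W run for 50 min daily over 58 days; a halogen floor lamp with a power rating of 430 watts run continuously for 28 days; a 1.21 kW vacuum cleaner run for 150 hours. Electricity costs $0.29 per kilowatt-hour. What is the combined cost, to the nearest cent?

clothes dryer: 2.37 kW × 39 h = 92.43 kWh
washing machine: Runtime = 50 min × 58 = 2900 min = 48.333333… h
washing machine: 0.5 kW × 48.333333… h = 24.166666… kWh
halogen floor lamp: Runtime = 24 h × 28 = 672 h
halogen floor lamp: 0.43 kW × 672 h = 288.96 kWh
vacuum cleaner: 1.21 kW × 150 h = 181.5 kWh
Total energy = 587.056666… kWh
Cost = 587.056666… × $0.29 = $170.25

$170.25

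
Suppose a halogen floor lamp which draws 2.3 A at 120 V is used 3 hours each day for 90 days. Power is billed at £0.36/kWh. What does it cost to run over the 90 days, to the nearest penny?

Power = 2.3 A × 120 V = 276 W = 0.276 kW
Runtime = 3 h/day × 90 days = 270 h
Energy = 0.276 kW × 270 h = 74.52 kWh
Cost = 74.52 kWh × £0.36/kWh = £26.83

£26.83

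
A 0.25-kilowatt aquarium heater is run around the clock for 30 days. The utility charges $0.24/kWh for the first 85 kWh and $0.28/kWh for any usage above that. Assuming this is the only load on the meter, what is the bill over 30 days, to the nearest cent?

$47.00

Runtime = 24 h × 30 = 720 h
Energy = 0.25 kW × 720 h = 180 kWh
Tier 1 (0–85 kWh): 85 × $0.24 = $20.4
Above 85 kWh: 95 × $0.28 = $26.6
Bill = $47.00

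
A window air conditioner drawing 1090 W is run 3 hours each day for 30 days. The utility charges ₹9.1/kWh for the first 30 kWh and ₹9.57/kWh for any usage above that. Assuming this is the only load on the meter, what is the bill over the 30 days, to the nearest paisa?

Runtime = 3 h/day × 30 days = 90 h
Energy = 1.09 kW × 90 h = 98.1 kWh
Tier 1 (0–30 kWh): 30 × ₹9.1 = ₹273
Above 30 kWh: 68.1 × ₹9.57 = ₹651.717
Bill = ₹924.72

₹924.72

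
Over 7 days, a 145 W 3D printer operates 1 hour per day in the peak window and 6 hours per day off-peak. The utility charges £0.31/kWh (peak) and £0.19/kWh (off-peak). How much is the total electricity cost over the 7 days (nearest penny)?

Peak energy = 0.145 kW × 1 h × 7 = 1.015 kWh
Off-peak energy = 0.145 kW × 6 h × 7 = 6.09 kWh
Cost = 1.015 × £0.31 + 6.09 × £0.19 = £0.31465 + £1.1571 = £1.47

£1.47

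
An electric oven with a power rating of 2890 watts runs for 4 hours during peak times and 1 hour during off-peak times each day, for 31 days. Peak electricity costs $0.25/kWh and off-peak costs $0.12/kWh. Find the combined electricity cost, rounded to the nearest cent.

Peak energy = 2.89 kW × 4 h × 31 = 358.36 kWh
Off-peak energy = 2.89 kW × 1 h × 31 = 89.59 kWh
Cost = 358.36 × $0.25 + 89.59 × $0.12 = $89.59 + $10.7508 = $100.34

$100.34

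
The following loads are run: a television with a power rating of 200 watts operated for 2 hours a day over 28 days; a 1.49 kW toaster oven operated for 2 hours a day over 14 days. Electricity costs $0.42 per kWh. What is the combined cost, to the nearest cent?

television: Runtime = 2 h/day × 28 days = 56 h
television: 0.2 kW × 56 h = 11.2 kWh
toaster oven: Runtime = 2 h/day × 14 days = 28 h
toaster oven: 1.49 kW × 28 h = 41.72 kWh
Total energy = 52.92 kWh
Cost = 52.92 × $0.42 = $22.23

$22.23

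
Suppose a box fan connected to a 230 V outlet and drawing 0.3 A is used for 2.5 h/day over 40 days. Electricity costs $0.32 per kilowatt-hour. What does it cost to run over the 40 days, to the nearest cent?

Power = 0.3 A × 230 V = 69 W = 0.069 kW
Runtime = 2.5 h/day × 40 days = 100 h
Energy = 0.069 kW × 100 h = 6.9 kWh
Cost = 6.9 kWh × $0.32/kWh = $2.21

$2.21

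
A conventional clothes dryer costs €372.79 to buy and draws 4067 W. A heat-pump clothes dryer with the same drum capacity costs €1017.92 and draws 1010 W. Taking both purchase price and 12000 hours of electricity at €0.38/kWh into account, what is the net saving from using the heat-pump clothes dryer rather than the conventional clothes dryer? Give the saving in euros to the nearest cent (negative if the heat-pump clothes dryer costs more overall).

€13294.79

conventional clothes dryer: €372.79 + (4067/1000) kW × 12000 h × €0.38 = €372.79 + €18545.52 = €18918.31
heat-pump clothes dryer: €1017.92 + (1010/1000) kW × 12000 h × €0.38 = €1017.92 + €4605.6 = €5623.52
Saving = €18918.31 − €5623.52 = €13294.79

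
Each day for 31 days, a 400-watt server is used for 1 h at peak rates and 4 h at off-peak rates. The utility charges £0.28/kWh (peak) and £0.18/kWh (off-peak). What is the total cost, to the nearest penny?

Peak energy = 0.4 kW × 1 h × 31 = 12.4 kWh
Off-peak energy = 0.4 kW × 4 h × 31 = 49.6 kWh
Cost = 12.4 × £0.28 + 49.6 × £0.18 = £3.472 + £8.928 = £12.40

£12.40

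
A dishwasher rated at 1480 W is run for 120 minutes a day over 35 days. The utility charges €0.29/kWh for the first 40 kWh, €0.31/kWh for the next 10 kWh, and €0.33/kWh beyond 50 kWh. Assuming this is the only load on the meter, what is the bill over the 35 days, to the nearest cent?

Runtime = 120 min × 35 = 4200 min = 70 h
Energy = 1.48 kW × 70 h = 103.6 kWh
Tier 1 (0–40 kWh): 40 × €0.29 = €11.6
Tier 2 (40–50 kWh): 10 × €0.31 = €3.1
Above 50 kWh: 53.6 × €0.33 = €17.688
Bill = €32.39

€32.39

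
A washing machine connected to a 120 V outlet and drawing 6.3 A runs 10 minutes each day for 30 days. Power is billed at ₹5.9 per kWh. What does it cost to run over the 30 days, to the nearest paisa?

₹22.30

Power = 6.3 A × 120 V = 756 W = 0.756 kW
Runtime = 10 min × 30 = 300 min = 5 h
Energy = 0.756 kW × 5 h = 3.78 kWh
Cost = 3.78 kWh × ₹5.9/kWh = ₹22.30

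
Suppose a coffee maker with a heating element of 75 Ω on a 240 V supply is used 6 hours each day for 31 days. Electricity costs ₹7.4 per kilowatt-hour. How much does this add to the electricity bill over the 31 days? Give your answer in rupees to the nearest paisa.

₹1057.08

Power = V²/R = 240²/75 = 768 W = 0.768 kW
Runtime = 6 h/day × 31 days = 186 h
Energy = 0.768 kW × 186 h = 142.848 kWh
Cost = 142.848 kWh × ₹7.4/kWh = ₹1057.08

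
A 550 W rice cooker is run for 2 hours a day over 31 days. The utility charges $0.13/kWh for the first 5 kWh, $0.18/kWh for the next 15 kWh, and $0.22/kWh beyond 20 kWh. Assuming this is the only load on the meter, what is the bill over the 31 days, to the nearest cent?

Runtime = 2 h/day × 31 days = 62 h
Energy = 0.55 kW × 62 h = 34.1 kWh
Tier 1 (0–5 kWh): 5 × $0.13 = $0.65
Tier 2 (5–20 kWh): 15 × $0.18 = $2.7
Above 20 kWh: 14.1 × $0.22 = $3.102
Bill = $6.45

$6.45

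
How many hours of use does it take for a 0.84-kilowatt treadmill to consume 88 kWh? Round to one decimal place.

104.8 h

Hours = 88 kWh ÷ 0.84 kW = 104.8 h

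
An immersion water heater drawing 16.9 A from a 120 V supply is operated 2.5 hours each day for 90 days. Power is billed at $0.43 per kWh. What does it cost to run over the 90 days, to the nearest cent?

$196.21

Power = 16.9 A × 120 V = 2028 W = 2.028 kW
Runtime = 2.5 h/day × 90 days = 225 h
Energy = 2.028 kW × 225 h = 456.3 kWh
Cost = 456.3 kWh × $0.43/kWh = $196.21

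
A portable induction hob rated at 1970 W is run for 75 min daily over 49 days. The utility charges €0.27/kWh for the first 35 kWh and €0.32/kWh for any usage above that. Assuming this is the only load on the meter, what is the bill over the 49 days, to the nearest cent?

Runtime = 75 min × 49 = 3675 min = 61.25 h
Energy = 1.97 kW × 61.25 h = 120.6625 kWh
Tier 1 (0–35 kWh): 35 × €0.27 = €9.45
Above 35 kWh: 85.6625 × €0.32 = €27.412
Bill = €36.86

€36.86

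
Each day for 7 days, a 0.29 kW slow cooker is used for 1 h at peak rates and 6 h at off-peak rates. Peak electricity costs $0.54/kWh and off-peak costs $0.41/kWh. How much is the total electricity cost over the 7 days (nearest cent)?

Peak energy = 0.29 kW × 1 h × 7 = 2.03 kWh
Off-peak energy = 0.29 kW × 6 h × 7 = 12.18 kWh
Cost = 2.03 × $0.54 + 12.18 × $0.41 = $1.0962 + $4.9938 = $6.09

$6.09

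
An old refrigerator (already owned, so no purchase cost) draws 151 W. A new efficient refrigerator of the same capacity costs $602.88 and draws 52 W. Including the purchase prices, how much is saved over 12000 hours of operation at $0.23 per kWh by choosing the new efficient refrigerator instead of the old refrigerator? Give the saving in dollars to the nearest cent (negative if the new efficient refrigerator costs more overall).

old refrigerator: $0.00 + (151/1000) kW × 12000 h × $0.23 = $0.00 + $416.76 = $416.76
new efficient refrigerator: $602.88 + (52/1000) kW × 12000 h × $0.23 = $602.88 + $143.52 = $746.4
Saving = $416.76 − $746.4 = −$329.64

-$329.64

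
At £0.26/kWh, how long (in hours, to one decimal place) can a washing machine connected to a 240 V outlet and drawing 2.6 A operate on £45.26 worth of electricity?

Power = 2.6 A × 240 V = 624 W = 0.624 kW
Energy available = £45.26 ÷ £0.26/kWh = 174.0769 kWh
Hours = 174.0769 kWh ÷ 0.624 kW = 279.0 h

279.0 h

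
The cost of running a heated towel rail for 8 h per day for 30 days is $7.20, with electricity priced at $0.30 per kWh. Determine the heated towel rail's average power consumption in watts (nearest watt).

Energy = $7.20 ÷ $0.30/kWh = 24 kWh
Runtime = 8 h/day × 30 days = 240 h
Power = 24 kWh ÷ 240 h = 0.1 kW = 100 W

100 W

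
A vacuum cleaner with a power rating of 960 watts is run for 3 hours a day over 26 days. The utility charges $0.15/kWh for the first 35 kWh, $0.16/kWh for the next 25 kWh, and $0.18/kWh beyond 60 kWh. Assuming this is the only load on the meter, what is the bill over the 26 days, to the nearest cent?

Runtime = 3 h/day × 26 days = 78 h
Energy = 0.96 kW × 78 h = 74.88 kWh
Tier 1 (0–35 kWh): 35 × $0.15 = $5.25
Tier 2 (35–60 kWh): 25 × $0.16 = $4
Above 60 kWh: 14.88 × $0.18 = $2.6784
Bill = $11.93

$11.93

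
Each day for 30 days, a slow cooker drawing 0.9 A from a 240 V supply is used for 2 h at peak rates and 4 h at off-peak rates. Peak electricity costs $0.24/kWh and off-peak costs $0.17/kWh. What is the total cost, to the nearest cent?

Power = 0.9 A × 240 V = 216 W = 0.216 kW
Peak energy = 0.216 kW × 2 h × 30 = 12.96 kWh
Off-peak energy = 0.216 kW × 4 h × 30 = 25.92 kWh
Cost = 12.96 × $0.24 + 25.92 × $0.17 = $3.1104 + $4.4064 = $7.52

$7.52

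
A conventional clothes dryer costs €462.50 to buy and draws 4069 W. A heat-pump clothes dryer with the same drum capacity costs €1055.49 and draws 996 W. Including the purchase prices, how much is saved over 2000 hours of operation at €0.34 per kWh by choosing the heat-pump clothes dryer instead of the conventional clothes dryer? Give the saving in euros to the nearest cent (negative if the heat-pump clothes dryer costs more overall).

€1496.65

conventional clothes dryer: €462.50 + (4069/1000) kW × 2000 h × €0.34 = €462.50 + €2766.92 = €3229.42
heat-pump clothes dryer: €1055.49 + (996/1000) kW × 2000 h × €0.34 = €1055.49 + €677.28 = €1732.77
Saving = €3229.42 − €1732.77 = €1496.65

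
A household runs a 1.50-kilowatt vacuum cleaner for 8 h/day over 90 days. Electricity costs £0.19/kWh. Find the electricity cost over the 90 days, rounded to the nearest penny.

£205.20

Runtime = 8 h/day × 90 days = 720 h
Energy = 1.5 kW × 720 h = 1080 kWh
Cost = 1080 kWh × £0.19/kWh = £205.20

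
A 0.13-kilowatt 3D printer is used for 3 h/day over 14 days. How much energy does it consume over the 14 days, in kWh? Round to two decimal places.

Runtime = 3 h/day × 14 days = 42 h
Energy = 0.13 kW × 42 h = 5.46 kWh

5.46 kWh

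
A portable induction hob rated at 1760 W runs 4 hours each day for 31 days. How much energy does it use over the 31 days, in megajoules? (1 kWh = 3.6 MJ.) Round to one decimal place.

Runtime = 4 h/day × 31 days = 124 h
Energy = 1.76 kW × 124 h = 218.24 kWh
= 218.24 × 3.6 MJ = 785.7 MJ

785.7 MJ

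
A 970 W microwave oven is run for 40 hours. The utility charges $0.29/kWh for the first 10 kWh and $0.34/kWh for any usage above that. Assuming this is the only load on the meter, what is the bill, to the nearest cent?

Energy = 0.97 kW × 40 h = 38.8 kWh
Tier 1 (0–10 kWh): 10 × $0.29 = $2.9
Above 10 kWh: 28.8 × $0.34 = $9.792
Bill = $12.69

$12.69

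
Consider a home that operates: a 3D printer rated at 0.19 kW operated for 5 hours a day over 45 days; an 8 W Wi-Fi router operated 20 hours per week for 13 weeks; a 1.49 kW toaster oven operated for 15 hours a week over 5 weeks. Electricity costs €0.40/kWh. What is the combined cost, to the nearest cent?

3D printer: Runtime = 5 h/day × 45 days = 225 h
3D printer: 0.19 kW × 225 h = 42.75 kWh
Wi-Fi router: Runtime = 20 h/week × 13 weeks = 260 h
Wi-Fi router: 0.008 kW × 260 h = 2.08 kWh
toaster oven: Runtime = 15 h/week × 5 weeks = 75 h
toaster oven: 1.49 kW × 75 h = 111.75 kWh
Total energy = 156.58 kWh
Cost = 156.58 × €0.40 = €62.63

€62.63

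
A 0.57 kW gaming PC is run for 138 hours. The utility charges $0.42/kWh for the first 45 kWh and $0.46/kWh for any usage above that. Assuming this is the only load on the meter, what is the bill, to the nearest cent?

Energy = 0.57 kW × 138 h = 78.66 kWh
Tier 1 (0–45 kWh): 45 × $0.42 = $18.9
Above 45 kWh: 33.66 × $0.46 = $15.4836
Bill = $34.38

$34.38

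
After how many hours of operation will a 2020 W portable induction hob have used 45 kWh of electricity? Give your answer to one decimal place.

22.3 h

Hours = 45 kWh ÷ 2.02 kW = 22.3 h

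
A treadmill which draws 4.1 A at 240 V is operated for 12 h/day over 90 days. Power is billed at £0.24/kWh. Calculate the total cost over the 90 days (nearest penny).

£255.05

Power = 4.1 A × 240 V = 984 W = 0.984 kW
Runtime = 12 h/day × 90 days = 1080 h
Energy = 0.984 kW × 1080 h = 1062.72 kWh
Cost = 1062.72 kWh × £0.24/kWh = £255.05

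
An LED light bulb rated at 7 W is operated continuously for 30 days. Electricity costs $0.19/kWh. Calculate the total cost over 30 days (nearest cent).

$0.96

Runtime = 24 h × 30 = 720 h
Energy = 0.007 kW × 720 h = 5.04 kWh
Cost = 5.04 kWh × $0.19/kWh = $0.96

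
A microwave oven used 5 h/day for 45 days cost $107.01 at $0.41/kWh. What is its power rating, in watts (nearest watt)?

1160 W

Energy = $107.01 ÷ $0.41/kWh = 261 kWh
Runtime = 5 h/day × 45 days = 225 h
Power = 261 kWh ÷ 225 h = 1.16 kW = 1160 W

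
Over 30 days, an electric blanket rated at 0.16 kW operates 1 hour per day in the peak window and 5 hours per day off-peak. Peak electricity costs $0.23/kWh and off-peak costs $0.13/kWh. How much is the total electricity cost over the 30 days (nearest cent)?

$4.22

Peak energy = 0.16 kW × 1 h × 30 = 4.8 kWh
Off-peak energy = 0.16 kW × 5 h × 30 = 24 kWh
Cost = 4.8 × $0.23 + 24 × $0.13 = $1.104 + $3.12 = $4.22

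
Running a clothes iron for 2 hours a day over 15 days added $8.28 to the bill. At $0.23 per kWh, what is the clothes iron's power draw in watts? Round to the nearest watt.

1200 W

Energy = $8.28 ÷ $0.23/kWh = 36 kWh
Runtime = 2 h/day × 15 days = 30 h
Power = 36 kWh ÷ 30 h = 1.2 kW = 1200 W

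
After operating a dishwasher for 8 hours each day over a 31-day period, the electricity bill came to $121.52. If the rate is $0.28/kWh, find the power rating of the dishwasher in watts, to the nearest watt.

1750 W

Energy = $121.52 ÷ $0.28/kWh = 434 kWh
Runtime = 8 h/day × 31 days = 248 h
Power = 434 kWh ÷ 248 h = 1.75 kW = 1750 W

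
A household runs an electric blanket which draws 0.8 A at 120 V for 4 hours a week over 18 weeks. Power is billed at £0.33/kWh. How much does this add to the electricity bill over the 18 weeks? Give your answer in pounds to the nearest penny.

Power = 0.8 A × 120 V = 96 W = 0.096 kW
Runtime = 4 h/week × 18 weeks = 72 h
Energy = 0.096 kW × 72 h = 6.912 kWh
Cost = 6.912 kWh × £0.33/kWh = £2.28

£2.28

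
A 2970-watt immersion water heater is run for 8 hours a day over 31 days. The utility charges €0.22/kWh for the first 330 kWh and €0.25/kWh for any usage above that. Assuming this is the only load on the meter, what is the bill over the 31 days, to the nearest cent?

Runtime = 8 h/day × 31 days = 248 h
Energy = 2.97 kW × 248 h = 736.56 kWh
Tier 1 (0–330 kWh): 330 × €0.22 = €72.6
Above 330 kWh: 406.56 × €0.25 = €101.64
Bill = €174.24

€174.24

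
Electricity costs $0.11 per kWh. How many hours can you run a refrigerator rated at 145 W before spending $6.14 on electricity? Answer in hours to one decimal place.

Energy available = $6.14 ÷ $0.11/kWh = 55.8182 kWh
Hours = 55.8182 kWh ÷ 0.145 kW = 385.0 h

385.0 h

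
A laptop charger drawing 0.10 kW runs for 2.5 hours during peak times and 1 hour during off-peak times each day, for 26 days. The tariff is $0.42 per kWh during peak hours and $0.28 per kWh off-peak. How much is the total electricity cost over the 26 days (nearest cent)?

$3.46

Peak energy = 0.1 kW × 2.5 h × 26 = 6.5 kWh
Off-peak energy = 0.1 kW × 1 h × 26 = 2.6 kWh
Cost = 6.5 × $0.42 + 2.6 × $0.28 = $2.73 + $0.728 = $3.46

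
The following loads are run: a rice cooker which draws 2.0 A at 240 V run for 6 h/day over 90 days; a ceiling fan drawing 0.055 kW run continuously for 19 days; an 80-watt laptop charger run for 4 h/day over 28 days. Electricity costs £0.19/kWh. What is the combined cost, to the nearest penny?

rice cooker: Power = 2.0 A × 240 V = 480 W = 0.48 kW
rice cooker: Runtime = 6 h/day × 90 days = 540 h
rice cooker: 0.48 kW × 540 h = 259.2 kWh
ceiling fan: Runtime = 24 h × 19 = 456 h
ceiling fan: 0.055 kW × 456 h = 25.08 kWh
laptop charger: Runtime = 4 h/day × 28 days = 112 h
laptop charger: 0.08 kW × 112 h = 8.96 kWh
Total energy = 293.24 kWh
Cost = 293.24 × £0.19 = £55.72

£55.72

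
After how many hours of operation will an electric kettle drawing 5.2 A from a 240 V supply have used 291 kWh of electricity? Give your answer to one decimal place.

233.2 h

Power = 5.2 A × 240 V = 1248 W = 1.248 kW
Hours = 291 kWh ÷ 1.248 kW = 233.2 h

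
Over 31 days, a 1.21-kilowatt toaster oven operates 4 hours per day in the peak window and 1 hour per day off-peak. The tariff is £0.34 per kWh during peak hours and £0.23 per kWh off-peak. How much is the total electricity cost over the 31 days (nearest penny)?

Peak energy = 1.21 kW × 4 h × 31 = 150.04 kWh
Off-peak energy = 1.21 kW × 1 h × 31 = 37.51 kWh
Cost = 150.04 × £0.34 + 37.51 × £0.23 = £51.0136 + £8.6273 = £59.64

£59.64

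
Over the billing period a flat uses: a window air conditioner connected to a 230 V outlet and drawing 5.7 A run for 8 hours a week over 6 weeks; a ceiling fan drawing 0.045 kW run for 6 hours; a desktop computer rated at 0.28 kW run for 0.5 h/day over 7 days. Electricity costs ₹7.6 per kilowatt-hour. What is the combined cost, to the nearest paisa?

window air conditioner: Power = 5.7 A × 230 V = 1311 W = 1.311 kW
window air conditioner: Runtime = 8 h/week × 6 weeks = 48 h
window air conditioner: 1.311 kW × 48 h = 62.928 kWh
ceiling fan: 0.045 kW × 6 h = 0.27 kWh
desktop computer: Runtime = 0.5 h/day × 7 days = 3.5 h
desktop computer: 0.28 kW × 3.5 h = 0.98 kWh
Total energy = 64.178 kWh
Cost = 64.178 × ₹7.6 = ₹487.75

₹487.75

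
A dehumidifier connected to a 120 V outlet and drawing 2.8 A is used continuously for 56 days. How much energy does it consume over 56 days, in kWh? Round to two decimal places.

Power = 2.8 A × 120 V = 336 W = 0.336 kW
Runtime = 24 h × 56 = 1344 h
Energy = 0.336 kW × 1344 h = 451.584 kWh ≈ 451.58 kWh

451.58 kWh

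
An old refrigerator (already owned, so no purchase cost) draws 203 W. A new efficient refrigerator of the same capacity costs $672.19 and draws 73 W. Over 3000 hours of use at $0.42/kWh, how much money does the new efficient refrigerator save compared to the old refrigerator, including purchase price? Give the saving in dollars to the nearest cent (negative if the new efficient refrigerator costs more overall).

old refrigerator: $0.00 + (203/1000) kW × 3000 h × $0.42 = $0.00 + $255.78 = $255.78
new efficient refrigerator: $672.19 + (73/1000) kW × 3000 h × $0.42 = $672.19 + $91.98 = $764.17
Saving = $255.78 − $764.17 = −$508.39

-$508.39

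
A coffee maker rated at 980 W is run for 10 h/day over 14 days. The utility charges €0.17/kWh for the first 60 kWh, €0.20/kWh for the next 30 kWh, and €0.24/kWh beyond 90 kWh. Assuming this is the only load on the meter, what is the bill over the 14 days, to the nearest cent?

Runtime = 10 h/day × 14 days = 140 h
Energy = 0.98 kW × 140 h = 137.2 kWh
Tier 1 (0–60 kWh): 60 × €0.17 = €10.2
Tier 2 (60–90 kWh): 30 × €0.20 = €6
Above 90 kWh: 47.2 × €0.24 = €11.328
Bill = €27.53

€27.53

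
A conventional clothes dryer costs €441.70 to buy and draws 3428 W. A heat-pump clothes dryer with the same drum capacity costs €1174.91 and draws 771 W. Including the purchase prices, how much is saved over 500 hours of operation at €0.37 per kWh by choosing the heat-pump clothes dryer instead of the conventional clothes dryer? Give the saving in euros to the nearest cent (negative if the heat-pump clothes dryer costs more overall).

conventional clothes dryer: €441.70 + (3428/1000) kW × 500 h × €0.37 = €441.70 + €634.18 = €1075.88
heat-pump clothes dryer: €1174.91 + (771/1000) kW × 500 h × €0.37 = €1174.91 + €142.635 = €1317.545
Saving = €1075.88 − €1317.545 = −€241.665 → -€241.67

-€241.67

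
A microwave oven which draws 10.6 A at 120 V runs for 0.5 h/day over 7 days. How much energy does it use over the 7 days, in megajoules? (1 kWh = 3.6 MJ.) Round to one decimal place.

Power = 10.6 A × 120 V = 1272 W = 1.272 kW
Runtime = 0.5 h/day × 7 days = 3.5 h
Energy = 1.272 kW × 3.5 h = 4.452 kWh
= 4.452 × 3.6 MJ = 16.0 MJ

16.0 MJ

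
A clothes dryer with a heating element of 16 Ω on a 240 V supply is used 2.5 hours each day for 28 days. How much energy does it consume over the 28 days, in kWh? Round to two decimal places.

Power = V²/R = 240²/16 = 3600 W = 3.6 kW
Runtime = 2.5 h/day × 28 days = 70 h
Energy = 3.6 kW × 70 h = 252 kWh

252.00 kWh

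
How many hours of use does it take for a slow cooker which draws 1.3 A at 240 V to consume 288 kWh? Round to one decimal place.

923.1 h

Power = 1.3 A × 240 V = 312 W = 0.312 kW
Hours = 288 kWh ÷ 0.312 kW = 923.1 h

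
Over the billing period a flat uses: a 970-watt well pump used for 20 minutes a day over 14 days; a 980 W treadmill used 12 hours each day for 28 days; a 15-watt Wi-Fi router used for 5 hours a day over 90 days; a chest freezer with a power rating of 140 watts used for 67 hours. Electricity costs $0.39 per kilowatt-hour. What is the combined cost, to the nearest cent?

well pump: Runtime = 20 min × 14 = 280 min = 4.666666… h
well pump: 0.97 kW × 4.666666… h = 4.526666… kWh
treadmill: Runtime = 12 h/day × 28 days = 336 h
treadmill: 0.98 kW × 336 h = 329.28 kWh
Wi-Fi router: Runtime = 5 h/day × 90 days = 450 h
Wi-Fi router: 0.015 kW × 450 h = 6.75 kWh
chest freezer: 0.14 kW × 67 h = 9.38 kWh
Total energy = 349.936666… kWh
Cost = 349.936666… × $0.39 = $136.48

$136.48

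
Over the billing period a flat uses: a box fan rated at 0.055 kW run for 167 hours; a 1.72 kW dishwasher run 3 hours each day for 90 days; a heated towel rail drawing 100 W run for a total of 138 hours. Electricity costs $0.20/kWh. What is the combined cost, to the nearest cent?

$97.48

box fan: 0.055 kW × 167 h = 9.185 kWh
dishwasher: Runtime = 3 h/day × 90 days = 270 h
dishwasher: 1.72 kW × 270 h = 464.4 kWh
heated towel rail: 0.1 kW × 138 h = 13.8 kWh
Total energy = 487.385 kWh
Cost = 487.385 × $0.20 = $97.48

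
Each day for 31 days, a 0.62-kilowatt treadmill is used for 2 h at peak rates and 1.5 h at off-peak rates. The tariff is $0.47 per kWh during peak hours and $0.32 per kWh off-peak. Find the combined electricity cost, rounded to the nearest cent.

$27.29

Peak energy = 0.62 kW × 2 h × 31 = 38.44 kWh
Off-peak energy = 0.62 kW × 1.5 h × 31 = 28.83 kWh
Cost = 38.44 × $0.47 + 28.83 × $0.32 = $18.0668 + $9.2256 = $27.29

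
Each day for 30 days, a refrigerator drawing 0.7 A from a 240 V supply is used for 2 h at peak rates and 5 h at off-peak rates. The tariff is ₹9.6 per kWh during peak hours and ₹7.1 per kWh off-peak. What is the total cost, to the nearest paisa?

₹275.69

Power = 0.7 A × 240 V = 168 W = 0.168 kW
Peak energy = 0.168 kW × 2 h × 30 = 10.08 kWh
Off-peak energy = 0.168 kW × 5 h × 30 = 25.2 kWh
Cost = 10.08 × ₹9.6 + 25.2 × ₹7.1 = ₹96.768 + ₹178.92 = ₹275.69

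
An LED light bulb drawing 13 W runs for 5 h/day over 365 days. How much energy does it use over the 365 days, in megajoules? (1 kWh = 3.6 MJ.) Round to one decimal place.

85.4 MJ

Runtime = 5 h/day × 365 days = 1825 h
Energy = 0.013 kW × 1825 h = 23.725 kWh
= 23.725 × 3.6 MJ = 85.4 MJ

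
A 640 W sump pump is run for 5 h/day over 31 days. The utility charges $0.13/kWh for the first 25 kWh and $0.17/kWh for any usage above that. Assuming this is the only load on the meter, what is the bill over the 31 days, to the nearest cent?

Runtime = 5 h/day × 31 days = 155 h
Energy = 0.64 kW × 155 h = 99.2 kWh
Tier 1 (0–25 kWh): 25 × $0.13 = $3.25
Above 25 kWh: 74.2 × $0.17 = $12.614
Bill = $15.86

$15.86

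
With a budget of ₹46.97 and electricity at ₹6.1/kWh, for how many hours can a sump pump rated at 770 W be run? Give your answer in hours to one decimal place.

Energy available = ₹46.97 ÷ ₹6.1/kWh = 7.7 kWh
Hours = 7.7 kWh ÷ 0.77 kW = 10.0 h

10.0 h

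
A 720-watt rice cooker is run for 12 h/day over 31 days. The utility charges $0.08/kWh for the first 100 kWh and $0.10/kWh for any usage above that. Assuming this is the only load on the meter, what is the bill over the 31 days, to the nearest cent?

Runtime = 12 h/day × 31 days = 372 h
Energy = 0.72 kW × 372 h = 267.84 kWh
Tier 1 (0–100 kWh): 100 × $0.08 = $8
Above 100 kWh: 167.84 × $0.10 = $16.784
Bill = $24.78

$24.78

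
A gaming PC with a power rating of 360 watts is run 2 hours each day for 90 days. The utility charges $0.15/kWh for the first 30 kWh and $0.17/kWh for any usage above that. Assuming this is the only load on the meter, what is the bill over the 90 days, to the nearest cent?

$10.42

Runtime = 2 h/day × 90 days = 180 h
Energy = 0.36 kW × 180 h = 64.8 kWh
Tier 1 (0–30 kWh): 30 × $0.15 = $4.5
Above 30 kWh: 34.8 × $0.17 = $5.916
Bill = $10.42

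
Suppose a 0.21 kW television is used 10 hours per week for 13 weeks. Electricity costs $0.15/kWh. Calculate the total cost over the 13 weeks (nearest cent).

Runtime = 10 h/week × 13 weeks = 130 h
Energy = 0.21 kW × 130 h = 27.3 kWh
Cost = 27.3 kWh × $0.15/kWh = $4.10

$4.10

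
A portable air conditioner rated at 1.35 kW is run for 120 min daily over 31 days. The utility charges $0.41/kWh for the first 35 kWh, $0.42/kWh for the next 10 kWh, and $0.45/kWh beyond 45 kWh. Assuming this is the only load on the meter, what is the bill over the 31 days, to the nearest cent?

$35.97

Runtime = 120 min × 31 = 3720 min = 62 h
Energy = 1.35 kW × 62 h = 83.7 kWh
Tier 1 (0–35 kWh): 35 × $0.41 = $14.35
Tier 2 (35–45 kWh): 10 × $0.42 = $4.2
Above 45 kWh: 38.7 × $0.45 = $17.415
Bill = $35.97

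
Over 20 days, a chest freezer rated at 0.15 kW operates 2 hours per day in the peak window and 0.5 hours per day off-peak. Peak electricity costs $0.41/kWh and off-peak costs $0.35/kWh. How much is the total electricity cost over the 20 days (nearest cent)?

$2.99

Peak energy = 0.15 kW × 2 h × 20 = 6 kWh
Off-peak energy = 0.15 kW × 0.5 h × 20 = 1.5 kWh
Cost = 6 × $0.41 + 1.5 × $0.35 = $2.46 + $0.525 = $2.99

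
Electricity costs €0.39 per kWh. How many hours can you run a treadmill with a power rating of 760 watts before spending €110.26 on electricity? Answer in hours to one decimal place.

372.0 h

Energy available = €110.26 ÷ €0.39/kWh = 282.7179 kWh
Hours = 282.7179 kWh ÷ 0.76 kW = 372.0 h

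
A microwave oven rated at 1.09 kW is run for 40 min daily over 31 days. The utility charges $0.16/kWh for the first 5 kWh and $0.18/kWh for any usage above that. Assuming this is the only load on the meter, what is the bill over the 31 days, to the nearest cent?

Runtime = 40 min × 31 = 1240 min = 20.666666… h
Energy = 1.09 kW × 20.666666… h = 22.526666… kWh
Tier 1 (0–5 kWh): 5 × $0.16 = $0.8
Above 5 kWh: 17.526666… × $0.18 = $3.1548
Bill = $3.95

$3.95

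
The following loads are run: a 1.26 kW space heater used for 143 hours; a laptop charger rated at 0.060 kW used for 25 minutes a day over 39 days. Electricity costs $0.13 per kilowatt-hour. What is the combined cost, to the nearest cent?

space heater: 1.26 kW × 143 h = 180.18 kWh
laptop charger: Runtime = 25 min × 39 = 975 min = 16.25 h
laptop charger: 0.06 kW × 16.25 h = 0.975 kWh
Total energy = 181.155 kWh
Cost = 181.155 × $0.13 = $23.55

$23.55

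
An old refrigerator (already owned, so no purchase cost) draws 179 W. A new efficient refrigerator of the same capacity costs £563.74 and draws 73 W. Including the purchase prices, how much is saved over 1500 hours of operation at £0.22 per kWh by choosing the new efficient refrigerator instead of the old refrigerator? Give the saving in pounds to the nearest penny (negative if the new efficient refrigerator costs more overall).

-£528.76

old refrigerator: £0.00 + (179/1000) kW × 1500 h × £0.22 = £0.00 + £59.07 = £59.07
new efficient refrigerator: £563.74 + (73/1000) kW × 1500 h × £0.22 = £563.74 + £24.09 = £587.83
Saving = £59.07 − £587.83 = −£528.76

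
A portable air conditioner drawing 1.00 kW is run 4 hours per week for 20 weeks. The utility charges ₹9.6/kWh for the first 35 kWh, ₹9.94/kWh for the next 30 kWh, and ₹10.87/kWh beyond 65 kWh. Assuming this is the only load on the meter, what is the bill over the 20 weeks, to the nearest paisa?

₹797.25

Runtime = 4 h/week × 20 weeks = 80 h
Energy = 1 kW × 80 h = 80 kWh
Tier 1 (0–35 kWh): 35 × ₹9.6 = ₹336
Tier 2 (35–65 kWh): 30 × ₹9.94 = ₹298.2
Above 65 kWh: 15 × ₹10.87 = ₹163.05
Bill = ₹797.25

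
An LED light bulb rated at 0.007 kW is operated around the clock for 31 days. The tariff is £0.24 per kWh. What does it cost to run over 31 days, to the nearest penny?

Runtime = 24 h × 31 = 744 h
Energy = 0.007 kW × 744 h = 5.208 kWh
Cost = 5.208 kWh × £0.24/kWh = £1.25

£1.25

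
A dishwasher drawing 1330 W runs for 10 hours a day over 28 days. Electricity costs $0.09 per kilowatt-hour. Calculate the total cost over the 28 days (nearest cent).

$33.52

Runtime = 10 h/day × 28 days = 280 h
Energy = 1.33 kW × 280 h = 372.4 kWh
Cost = 372.4 kWh × $0.09/kWh = $33.52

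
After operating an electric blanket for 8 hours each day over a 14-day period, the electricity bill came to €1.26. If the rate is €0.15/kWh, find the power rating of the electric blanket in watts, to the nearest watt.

Energy = €1.26 ÷ €0.15/kWh = 8.4 kWh
Runtime = 8 h/day × 14 days = 112 h
Power = 8.4 kWh ÷ 112 h = 0.075 kW = 75 W

75 W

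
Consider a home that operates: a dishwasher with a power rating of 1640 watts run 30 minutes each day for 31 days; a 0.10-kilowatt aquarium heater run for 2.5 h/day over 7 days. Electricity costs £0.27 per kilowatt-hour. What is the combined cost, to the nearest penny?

dishwasher: Runtime = 30 min × 31 = 930 min = 15.5 h
dishwasher: 1.64 kW × 15.5 h = 25.42 kWh
aquarium heater: Runtime = 2.5 h/day × 7 days = 17.5 h
aquarium heater: 0.1 kW × 17.5 h = 1.75 kWh
Total energy = 27.17 kWh
Cost = 27.17 × £0.27 = £7.34

£7.34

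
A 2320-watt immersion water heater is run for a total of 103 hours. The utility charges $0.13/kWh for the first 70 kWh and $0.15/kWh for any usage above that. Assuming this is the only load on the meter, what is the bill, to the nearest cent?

$34.44

Energy = 2.32 kW × 103 h = 238.96 kWh
Tier 1 (0–70 kWh): 70 × $0.13 = $9.1
Above 70 kWh: 168.96 × $0.15 = $25.344
Bill = $34.44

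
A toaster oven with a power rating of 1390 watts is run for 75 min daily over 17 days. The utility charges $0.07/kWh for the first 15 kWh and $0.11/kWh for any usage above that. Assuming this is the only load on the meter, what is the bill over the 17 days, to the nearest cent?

Runtime = 75 min × 17 = 1275 min = 21.25 h
Energy = 1.39 kW × 21.25 h = 29.5375 kWh
Tier 1 (0–15 kWh): 15 × $0.07 = $1.05
Above 15 kWh: 14.5375 × $0.11 = $1.599125
Bill = $2.65

$2.65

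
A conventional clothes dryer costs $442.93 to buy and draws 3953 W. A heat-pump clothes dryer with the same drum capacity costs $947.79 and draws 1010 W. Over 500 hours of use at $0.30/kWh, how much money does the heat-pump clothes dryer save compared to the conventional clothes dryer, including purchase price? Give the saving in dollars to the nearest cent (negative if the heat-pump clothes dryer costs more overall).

conventional clothes dryer: $442.93 + (3953/1000) kW × 500 h × $0.30 = $442.93 + $592.95 = $1035.88
heat-pump clothes dryer: $947.79 + (1010/1000) kW × 500 h × $0.30 = $947.79 + $151.5 = $1099.29
Saving = $1035.88 − $1099.29 = −$63.41

-$63.41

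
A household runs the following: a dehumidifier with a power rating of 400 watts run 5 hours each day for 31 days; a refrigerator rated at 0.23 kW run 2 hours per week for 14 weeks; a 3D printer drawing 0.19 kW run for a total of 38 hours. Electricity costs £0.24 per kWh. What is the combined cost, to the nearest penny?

£18.16

dehumidifier: Runtime = 5 h/day × 31 days = 155 h
dehumidifier: 0.4 kW × 155 h = 62 kWh
refrigerator: Runtime = 2 h/week × 14 weeks = 28 h
refrigerator: 0.23 kW × 28 h = 6.44 kWh
3D printer: 0.19 kW × 38 h = 7.22 kWh
Total energy = 75.66 kWh
Cost = 75.66 × £0.24 = £18.16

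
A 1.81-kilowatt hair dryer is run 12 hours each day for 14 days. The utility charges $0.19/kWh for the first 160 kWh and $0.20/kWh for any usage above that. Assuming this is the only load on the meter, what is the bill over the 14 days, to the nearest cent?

Runtime = 12 h/day × 14 days = 168 h
Energy = 1.81 kW × 168 h = 304.08 kWh
Tier 1 (0–160 kWh): 160 × $0.19 = $30.4
Above 160 kWh: 144.08 × $0.20 = $28.816
Bill = $59.22

$59.22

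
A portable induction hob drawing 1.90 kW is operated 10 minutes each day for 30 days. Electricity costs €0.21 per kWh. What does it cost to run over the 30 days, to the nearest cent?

Runtime = 10 min × 30 = 300 min = 5 h
Energy = 1.9 kW × 5 h = 9.5 kWh
Cost = 9.5 kWh × €0.21/kWh = €2.00

€2.00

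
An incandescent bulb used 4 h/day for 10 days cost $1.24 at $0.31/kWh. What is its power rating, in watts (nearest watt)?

100 W

Energy = $1.24 ÷ $0.31/kWh = 4 kWh
Runtime = 4 h/day × 10 days = 40 h
Power = 4 kWh ÷ 40 h = 0.1 kW = 100 W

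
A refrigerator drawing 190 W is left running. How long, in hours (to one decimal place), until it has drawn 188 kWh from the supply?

989.5 h

Hours = 188 kWh ÷ 0.19 kW = 989.5 h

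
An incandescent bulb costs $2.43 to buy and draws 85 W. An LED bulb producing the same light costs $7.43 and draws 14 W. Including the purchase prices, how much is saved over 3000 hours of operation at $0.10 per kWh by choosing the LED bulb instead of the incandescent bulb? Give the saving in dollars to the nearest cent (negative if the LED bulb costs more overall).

$16.30

incandescent bulb: $2.43 + (85/1000) kW × 3000 h × $0.10 = $2.43 + $25.5 = $27.93
LED bulb: $7.43 + (14/1000) kW × 3000 h × $0.10 = $7.43 + $4.2 = $11.63
Saving = $27.93 − $11.63 = $16.3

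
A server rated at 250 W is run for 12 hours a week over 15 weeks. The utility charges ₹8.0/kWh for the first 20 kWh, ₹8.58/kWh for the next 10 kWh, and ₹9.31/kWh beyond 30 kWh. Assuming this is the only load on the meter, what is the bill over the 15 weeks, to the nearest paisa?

₹385.45

Runtime = 12 h/week × 15 weeks = 180 h
Energy = 0.25 kW × 180 h = 45 kWh
Tier 1 (0–20 kWh): 20 × ₹8.0 = ₹160
Tier 2 (20–30 kWh): 10 × ₹8.58 = ₹85.8
Above 30 kWh: 15 × ₹9.31 = ₹139.65
Bill = ₹385.45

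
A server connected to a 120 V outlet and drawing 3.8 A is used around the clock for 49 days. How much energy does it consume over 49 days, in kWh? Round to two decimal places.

Power = 3.8 A × 120 V = 456 W = 0.456 kW
Runtime = 24 h × 49 = 1176 h
Energy = 0.456 kW × 1176 h = 536.256 kWh ≈ 536.26 kWh

536.26 kWh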